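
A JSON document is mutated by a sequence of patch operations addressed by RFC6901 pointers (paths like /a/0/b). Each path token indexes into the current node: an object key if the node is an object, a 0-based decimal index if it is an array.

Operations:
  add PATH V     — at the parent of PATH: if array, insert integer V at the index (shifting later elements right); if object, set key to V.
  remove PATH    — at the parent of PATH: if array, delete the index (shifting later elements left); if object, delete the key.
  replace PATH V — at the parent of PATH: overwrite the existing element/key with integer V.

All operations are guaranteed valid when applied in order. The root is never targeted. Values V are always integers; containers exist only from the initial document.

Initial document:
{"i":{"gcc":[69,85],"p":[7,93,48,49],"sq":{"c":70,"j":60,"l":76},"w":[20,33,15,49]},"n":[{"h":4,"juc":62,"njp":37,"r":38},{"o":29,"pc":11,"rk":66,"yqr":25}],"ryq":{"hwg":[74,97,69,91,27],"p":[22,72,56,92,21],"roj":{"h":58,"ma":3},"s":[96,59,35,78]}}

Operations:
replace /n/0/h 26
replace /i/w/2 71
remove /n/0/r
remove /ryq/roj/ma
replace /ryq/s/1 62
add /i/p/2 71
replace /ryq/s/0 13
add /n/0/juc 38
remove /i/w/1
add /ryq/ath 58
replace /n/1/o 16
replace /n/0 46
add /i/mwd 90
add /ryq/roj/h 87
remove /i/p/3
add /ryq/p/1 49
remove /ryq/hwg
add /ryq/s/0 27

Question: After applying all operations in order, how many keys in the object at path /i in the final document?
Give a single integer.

After op 1 (replace /n/0/h 26): {"i":{"gcc":[69,85],"p":[7,93,48,49],"sq":{"c":70,"j":60,"l":76},"w":[20,33,15,49]},"n":[{"h":26,"juc":62,"njp":37,"r":38},{"o":29,"pc":11,"rk":66,"yqr":25}],"ryq":{"hwg":[74,97,69,91,27],"p":[22,72,56,92,21],"roj":{"h":58,"ma":3},"s":[96,59,35,78]}}
After op 2 (replace /i/w/2 71): {"i":{"gcc":[69,85],"p":[7,93,48,49],"sq":{"c":70,"j":60,"l":76},"w":[20,33,71,49]},"n":[{"h":26,"juc":62,"njp":37,"r":38},{"o":29,"pc":11,"rk":66,"yqr":25}],"ryq":{"hwg":[74,97,69,91,27],"p":[22,72,56,92,21],"roj":{"h":58,"ma":3},"s":[96,59,35,78]}}
After op 3 (remove /n/0/r): {"i":{"gcc":[69,85],"p":[7,93,48,49],"sq":{"c":70,"j":60,"l":76},"w":[20,33,71,49]},"n":[{"h":26,"juc":62,"njp":37},{"o":29,"pc":11,"rk":66,"yqr":25}],"ryq":{"hwg":[74,97,69,91,27],"p":[22,72,56,92,21],"roj":{"h":58,"ma":3},"s":[96,59,35,78]}}
After op 4 (remove /ryq/roj/ma): {"i":{"gcc":[69,85],"p":[7,93,48,49],"sq":{"c":70,"j":60,"l":76},"w":[20,33,71,49]},"n":[{"h":26,"juc":62,"njp":37},{"o":29,"pc":11,"rk":66,"yqr":25}],"ryq":{"hwg":[74,97,69,91,27],"p":[22,72,56,92,21],"roj":{"h":58},"s":[96,59,35,78]}}
After op 5 (replace /ryq/s/1 62): {"i":{"gcc":[69,85],"p":[7,93,48,49],"sq":{"c":70,"j":60,"l":76},"w":[20,33,71,49]},"n":[{"h":26,"juc":62,"njp":37},{"o":29,"pc":11,"rk":66,"yqr":25}],"ryq":{"hwg":[74,97,69,91,27],"p":[22,72,56,92,21],"roj":{"h":58},"s":[96,62,35,78]}}
After op 6 (add /i/p/2 71): {"i":{"gcc":[69,85],"p":[7,93,71,48,49],"sq":{"c":70,"j":60,"l":76},"w":[20,33,71,49]},"n":[{"h":26,"juc":62,"njp":37},{"o":29,"pc":11,"rk":66,"yqr":25}],"ryq":{"hwg":[74,97,69,91,27],"p":[22,72,56,92,21],"roj":{"h":58},"s":[96,62,35,78]}}
After op 7 (replace /ryq/s/0 13): {"i":{"gcc":[69,85],"p":[7,93,71,48,49],"sq":{"c":70,"j":60,"l":76},"w":[20,33,71,49]},"n":[{"h":26,"juc":62,"njp":37},{"o":29,"pc":11,"rk":66,"yqr":25}],"ryq":{"hwg":[74,97,69,91,27],"p":[22,72,56,92,21],"roj":{"h":58},"s":[13,62,35,78]}}
After op 8 (add /n/0/juc 38): {"i":{"gcc":[69,85],"p":[7,93,71,48,49],"sq":{"c":70,"j":60,"l":76},"w":[20,33,71,49]},"n":[{"h":26,"juc":38,"njp":37},{"o":29,"pc":11,"rk":66,"yqr":25}],"ryq":{"hwg":[74,97,69,91,27],"p":[22,72,56,92,21],"roj":{"h":58},"s":[13,62,35,78]}}
After op 9 (remove /i/w/1): {"i":{"gcc":[69,85],"p":[7,93,71,48,49],"sq":{"c":70,"j":60,"l":76},"w":[20,71,49]},"n":[{"h":26,"juc":38,"njp":37},{"o":29,"pc":11,"rk":66,"yqr":25}],"ryq":{"hwg":[74,97,69,91,27],"p":[22,72,56,92,21],"roj":{"h":58},"s":[13,62,35,78]}}
After op 10 (add /ryq/ath 58): {"i":{"gcc":[69,85],"p":[7,93,71,48,49],"sq":{"c":70,"j":60,"l":76},"w":[20,71,49]},"n":[{"h":26,"juc":38,"njp":37},{"o":29,"pc":11,"rk":66,"yqr":25}],"ryq":{"ath":58,"hwg":[74,97,69,91,27],"p":[22,72,56,92,21],"roj":{"h":58},"s":[13,62,35,78]}}
After op 11 (replace /n/1/o 16): {"i":{"gcc":[69,85],"p":[7,93,71,48,49],"sq":{"c":70,"j":60,"l":76},"w":[20,71,49]},"n":[{"h":26,"juc":38,"njp":37},{"o":16,"pc":11,"rk":66,"yqr":25}],"ryq":{"ath":58,"hwg":[74,97,69,91,27],"p":[22,72,56,92,21],"roj":{"h":58},"s":[13,62,35,78]}}
After op 12 (replace /n/0 46): {"i":{"gcc":[69,85],"p":[7,93,71,48,49],"sq":{"c":70,"j":60,"l":76},"w":[20,71,49]},"n":[46,{"o":16,"pc":11,"rk":66,"yqr":25}],"ryq":{"ath":58,"hwg":[74,97,69,91,27],"p":[22,72,56,92,21],"roj":{"h":58},"s":[13,62,35,78]}}
After op 13 (add /i/mwd 90): {"i":{"gcc":[69,85],"mwd":90,"p":[7,93,71,48,49],"sq":{"c":70,"j":60,"l":76},"w":[20,71,49]},"n":[46,{"o":16,"pc":11,"rk":66,"yqr":25}],"ryq":{"ath":58,"hwg":[74,97,69,91,27],"p":[22,72,56,92,21],"roj":{"h":58},"s":[13,62,35,78]}}
After op 14 (add /ryq/roj/h 87): {"i":{"gcc":[69,85],"mwd":90,"p":[7,93,71,48,49],"sq":{"c":70,"j":60,"l":76},"w":[20,71,49]},"n":[46,{"o":16,"pc":11,"rk":66,"yqr":25}],"ryq":{"ath":58,"hwg":[74,97,69,91,27],"p":[22,72,56,92,21],"roj":{"h":87},"s":[13,62,35,78]}}
After op 15 (remove /i/p/3): {"i":{"gcc":[69,85],"mwd":90,"p":[7,93,71,49],"sq":{"c":70,"j":60,"l":76},"w":[20,71,49]},"n":[46,{"o":16,"pc":11,"rk":66,"yqr":25}],"ryq":{"ath":58,"hwg":[74,97,69,91,27],"p":[22,72,56,92,21],"roj":{"h":87},"s":[13,62,35,78]}}
After op 16 (add /ryq/p/1 49): {"i":{"gcc":[69,85],"mwd":90,"p":[7,93,71,49],"sq":{"c":70,"j":60,"l":76},"w":[20,71,49]},"n":[46,{"o":16,"pc":11,"rk":66,"yqr":25}],"ryq":{"ath":58,"hwg":[74,97,69,91,27],"p":[22,49,72,56,92,21],"roj":{"h":87},"s":[13,62,35,78]}}
After op 17 (remove /ryq/hwg): {"i":{"gcc":[69,85],"mwd":90,"p":[7,93,71,49],"sq":{"c":70,"j":60,"l":76},"w":[20,71,49]},"n":[46,{"o":16,"pc":11,"rk":66,"yqr":25}],"ryq":{"ath":58,"p":[22,49,72,56,92,21],"roj":{"h":87},"s":[13,62,35,78]}}
After op 18 (add /ryq/s/0 27): {"i":{"gcc":[69,85],"mwd":90,"p":[7,93,71,49],"sq":{"c":70,"j":60,"l":76},"w":[20,71,49]},"n":[46,{"o":16,"pc":11,"rk":66,"yqr":25}],"ryq":{"ath":58,"p":[22,49,72,56,92,21],"roj":{"h":87},"s":[27,13,62,35,78]}}
Size at path /i: 5

Answer: 5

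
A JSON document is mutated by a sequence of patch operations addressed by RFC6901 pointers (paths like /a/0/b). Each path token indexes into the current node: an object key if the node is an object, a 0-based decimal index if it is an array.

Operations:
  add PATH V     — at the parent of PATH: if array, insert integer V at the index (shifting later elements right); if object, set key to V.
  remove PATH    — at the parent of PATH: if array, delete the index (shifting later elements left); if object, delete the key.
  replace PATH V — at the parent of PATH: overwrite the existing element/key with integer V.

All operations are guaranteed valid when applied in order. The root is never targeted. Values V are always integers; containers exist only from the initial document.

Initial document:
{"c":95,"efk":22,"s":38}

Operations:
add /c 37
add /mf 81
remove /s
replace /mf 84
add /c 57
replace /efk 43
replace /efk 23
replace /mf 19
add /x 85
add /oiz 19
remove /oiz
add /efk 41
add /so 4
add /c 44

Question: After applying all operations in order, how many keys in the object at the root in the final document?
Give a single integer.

Answer: 5

Derivation:
After op 1 (add /c 37): {"c":37,"efk":22,"s":38}
After op 2 (add /mf 81): {"c":37,"efk":22,"mf":81,"s":38}
After op 3 (remove /s): {"c":37,"efk":22,"mf":81}
After op 4 (replace /mf 84): {"c":37,"efk":22,"mf":84}
After op 5 (add /c 57): {"c":57,"efk":22,"mf":84}
After op 6 (replace /efk 43): {"c":57,"efk":43,"mf":84}
After op 7 (replace /efk 23): {"c":57,"efk":23,"mf":84}
After op 8 (replace /mf 19): {"c":57,"efk":23,"mf":19}
After op 9 (add /x 85): {"c":57,"efk":23,"mf":19,"x":85}
After op 10 (add /oiz 19): {"c":57,"efk":23,"mf":19,"oiz":19,"x":85}
After op 11 (remove /oiz): {"c":57,"efk":23,"mf":19,"x":85}
After op 12 (add /efk 41): {"c":57,"efk":41,"mf":19,"x":85}
After op 13 (add /so 4): {"c":57,"efk":41,"mf":19,"so":4,"x":85}
After op 14 (add /c 44): {"c":44,"efk":41,"mf":19,"so":4,"x":85}
Size at the root: 5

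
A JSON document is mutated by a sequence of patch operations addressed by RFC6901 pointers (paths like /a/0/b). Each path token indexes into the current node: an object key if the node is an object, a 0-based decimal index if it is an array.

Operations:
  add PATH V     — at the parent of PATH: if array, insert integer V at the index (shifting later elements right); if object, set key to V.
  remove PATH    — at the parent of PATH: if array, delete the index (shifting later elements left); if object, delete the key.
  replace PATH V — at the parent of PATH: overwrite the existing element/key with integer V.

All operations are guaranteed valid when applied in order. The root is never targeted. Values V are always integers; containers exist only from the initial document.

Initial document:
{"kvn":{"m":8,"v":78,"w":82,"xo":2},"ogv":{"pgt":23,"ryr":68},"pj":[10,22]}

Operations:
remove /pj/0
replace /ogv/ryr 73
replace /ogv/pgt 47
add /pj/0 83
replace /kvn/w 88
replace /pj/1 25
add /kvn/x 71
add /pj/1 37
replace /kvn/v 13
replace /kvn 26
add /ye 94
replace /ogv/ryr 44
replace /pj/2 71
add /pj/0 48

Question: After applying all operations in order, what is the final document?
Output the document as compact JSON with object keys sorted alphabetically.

After op 1 (remove /pj/0): {"kvn":{"m":8,"v":78,"w":82,"xo":2},"ogv":{"pgt":23,"ryr":68},"pj":[22]}
After op 2 (replace /ogv/ryr 73): {"kvn":{"m":8,"v":78,"w":82,"xo":2},"ogv":{"pgt":23,"ryr":73},"pj":[22]}
After op 3 (replace /ogv/pgt 47): {"kvn":{"m":8,"v":78,"w":82,"xo":2},"ogv":{"pgt":47,"ryr":73},"pj":[22]}
After op 4 (add /pj/0 83): {"kvn":{"m":8,"v":78,"w":82,"xo":2},"ogv":{"pgt":47,"ryr":73},"pj":[83,22]}
After op 5 (replace /kvn/w 88): {"kvn":{"m":8,"v":78,"w":88,"xo":2},"ogv":{"pgt":47,"ryr":73},"pj":[83,22]}
After op 6 (replace /pj/1 25): {"kvn":{"m":8,"v":78,"w":88,"xo":2},"ogv":{"pgt":47,"ryr":73},"pj":[83,25]}
After op 7 (add /kvn/x 71): {"kvn":{"m":8,"v":78,"w":88,"x":71,"xo":2},"ogv":{"pgt":47,"ryr":73},"pj":[83,25]}
After op 8 (add /pj/1 37): {"kvn":{"m":8,"v":78,"w":88,"x":71,"xo":2},"ogv":{"pgt":47,"ryr":73},"pj":[83,37,25]}
After op 9 (replace /kvn/v 13): {"kvn":{"m":8,"v":13,"w":88,"x":71,"xo":2},"ogv":{"pgt":47,"ryr":73},"pj":[83,37,25]}
After op 10 (replace /kvn 26): {"kvn":26,"ogv":{"pgt":47,"ryr":73},"pj":[83,37,25]}
After op 11 (add /ye 94): {"kvn":26,"ogv":{"pgt":47,"ryr":73},"pj":[83,37,25],"ye":94}
After op 12 (replace /ogv/ryr 44): {"kvn":26,"ogv":{"pgt":47,"ryr":44},"pj":[83,37,25],"ye":94}
After op 13 (replace /pj/2 71): {"kvn":26,"ogv":{"pgt":47,"ryr":44},"pj":[83,37,71],"ye":94}
After op 14 (add /pj/0 48): {"kvn":26,"ogv":{"pgt":47,"ryr":44},"pj":[48,83,37,71],"ye":94}

Answer: {"kvn":26,"ogv":{"pgt":47,"ryr":44},"pj":[48,83,37,71],"ye":94}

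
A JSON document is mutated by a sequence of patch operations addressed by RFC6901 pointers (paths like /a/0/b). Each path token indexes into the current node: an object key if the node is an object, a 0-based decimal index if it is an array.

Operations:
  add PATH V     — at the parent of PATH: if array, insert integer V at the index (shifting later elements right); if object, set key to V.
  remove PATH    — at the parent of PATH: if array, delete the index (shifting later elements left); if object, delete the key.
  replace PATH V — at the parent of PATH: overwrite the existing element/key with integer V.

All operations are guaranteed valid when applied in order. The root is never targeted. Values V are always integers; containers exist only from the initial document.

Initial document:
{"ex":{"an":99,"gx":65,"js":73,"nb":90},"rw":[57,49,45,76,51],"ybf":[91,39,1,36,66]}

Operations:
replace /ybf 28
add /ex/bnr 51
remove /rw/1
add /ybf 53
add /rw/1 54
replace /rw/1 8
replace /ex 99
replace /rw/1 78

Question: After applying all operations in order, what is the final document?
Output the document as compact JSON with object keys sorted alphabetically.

After op 1 (replace /ybf 28): {"ex":{"an":99,"gx":65,"js":73,"nb":90},"rw":[57,49,45,76,51],"ybf":28}
After op 2 (add /ex/bnr 51): {"ex":{"an":99,"bnr":51,"gx":65,"js":73,"nb":90},"rw":[57,49,45,76,51],"ybf":28}
After op 3 (remove /rw/1): {"ex":{"an":99,"bnr":51,"gx":65,"js":73,"nb":90},"rw":[57,45,76,51],"ybf":28}
After op 4 (add /ybf 53): {"ex":{"an":99,"bnr":51,"gx":65,"js":73,"nb":90},"rw":[57,45,76,51],"ybf":53}
After op 5 (add /rw/1 54): {"ex":{"an":99,"bnr":51,"gx":65,"js":73,"nb":90},"rw":[57,54,45,76,51],"ybf":53}
After op 6 (replace /rw/1 8): {"ex":{"an":99,"bnr":51,"gx":65,"js":73,"nb":90},"rw":[57,8,45,76,51],"ybf":53}
After op 7 (replace /ex 99): {"ex":99,"rw":[57,8,45,76,51],"ybf":53}
After op 8 (replace /rw/1 78): {"ex":99,"rw":[57,78,45,76,51],"ybf":53}

Answer: {"ex":99,"rw":[57,78,45,76,51],"ybf":53}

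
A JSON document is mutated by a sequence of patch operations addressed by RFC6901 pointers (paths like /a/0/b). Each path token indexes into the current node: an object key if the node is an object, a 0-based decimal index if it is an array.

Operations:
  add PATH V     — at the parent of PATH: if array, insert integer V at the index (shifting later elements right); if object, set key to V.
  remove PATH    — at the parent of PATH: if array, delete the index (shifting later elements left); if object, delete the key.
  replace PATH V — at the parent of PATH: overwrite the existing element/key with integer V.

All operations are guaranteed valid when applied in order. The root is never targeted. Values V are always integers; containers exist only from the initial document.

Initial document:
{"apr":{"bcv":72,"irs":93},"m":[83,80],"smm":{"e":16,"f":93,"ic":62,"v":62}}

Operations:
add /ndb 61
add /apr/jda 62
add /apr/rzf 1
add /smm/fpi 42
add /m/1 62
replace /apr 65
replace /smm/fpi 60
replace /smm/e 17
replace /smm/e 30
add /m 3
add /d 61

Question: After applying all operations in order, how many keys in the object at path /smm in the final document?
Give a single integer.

After op 1 (add /ndb 61): {"apr":{"bcv":72,"irs":93},"m":[83,80],"ndb":61,"smm":{"e":16,"f":93,"ic":62,"v":62}}
After op 2 (add /apr/jda 62): {"apr":{"bcv":72,"irs":93,"jda":62},"m":[83,80],"ndb":61,"smm":{"e":16,"f":93,"ic":62,"v":62}}
After op 3 (add /apr/rzf 1): {"apr":{"bcv":72,"irs":93,"jda":62,"rzf":1},"m":[83,80],"ndb":61,"smm":{"e":16,"f":93,"ic":62,"v":62}}
After op 4 (add /smm/fpi 42): {"apr":{"bcv":72,"irs":93,"jda":62,"rzf":1},"m":[83,80],"ndb":61,"smm":{"e":16,"f":93,"fpi":42,"ic":62,"v":62}}
After op 5 (add /m/1 62): {"apr":{"bcv":72,"irs":93,"jda":62,"rzf":1},"m":[83,62,80],"ndb":61,"smm":{"e":16,"f":93,"fpi":42,"ic":62,"v":62}}
After op 6 (replace /apr 65): {"apr":65,"m":[83,62,80],"ndb":61,"smm":{"e":16,"f":93,"fpi":42,"ic":62,"v":62}}
After op 7 (replace /smm/fpi 60): {"apr":65,"m":[83,62,80],"ndb":61,"smm":{"e":16,"f":93,"fpi":60,"ic":62,"v":62}}
After op 8 (replace /smm/e 17): {"apr":65,"m":[83,62,80],"ndb":61,"smm":{"e":17,"f":93,"fpi":60,"ic":62,"v":62}}
After op 9 (replace /smm/e 30): {"apr":65,"m":[83,62,80],"ndb":61,"smm":{"e":30,"f":93,"fpi":60,"ic":62,"v":62}}
After op 10 (add /m 3): {"apr":65,"m":3,"ndb":61,"smm":{"e":30,"f":93,"fpi":60,"ic":62,"v":62}}
After op 11 (add /d 61): {"apr":65,"d":61,"m":3,"ndb":61,"smm":{"e":30,"f":93,"fpi":60,"ic":62,"v":62}}
Size at path /smm: 5

Answer: 5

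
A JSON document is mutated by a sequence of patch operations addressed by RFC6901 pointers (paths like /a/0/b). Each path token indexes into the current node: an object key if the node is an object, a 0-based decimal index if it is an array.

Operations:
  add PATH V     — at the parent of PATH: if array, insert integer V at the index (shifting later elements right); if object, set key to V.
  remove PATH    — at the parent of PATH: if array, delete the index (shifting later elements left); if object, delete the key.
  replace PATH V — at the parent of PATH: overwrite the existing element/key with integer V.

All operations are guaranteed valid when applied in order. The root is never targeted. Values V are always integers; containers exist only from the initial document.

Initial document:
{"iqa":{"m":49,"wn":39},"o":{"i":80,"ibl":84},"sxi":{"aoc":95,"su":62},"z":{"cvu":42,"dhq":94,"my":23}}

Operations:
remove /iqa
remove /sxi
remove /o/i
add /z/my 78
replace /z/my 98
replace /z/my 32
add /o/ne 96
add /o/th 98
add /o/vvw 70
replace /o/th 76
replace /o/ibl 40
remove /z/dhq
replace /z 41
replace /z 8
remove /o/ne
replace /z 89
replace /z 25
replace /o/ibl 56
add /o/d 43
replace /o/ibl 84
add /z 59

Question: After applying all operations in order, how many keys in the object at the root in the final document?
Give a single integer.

After op 1 (remove /iqa): {"o":{"i":80,"ibl":84},"sxi":{"aoc":95,"su":62},"z":{"cvu":42,"dhq":94,"my":23}}
After op 2 (remove /sxi): {"o":{"i":80,"ibl":84},"z":{"cvu":42,"dhq":94,"my":23}}
After op 3 (remove /o/i): {"o":{"ibl":84},"z":{"cvu":42,"dhq":94,"my":23}}
After op 4 (add /z/my 78): {"o":{"ibl":84},"z":{"cvu":42,"dhq":94,"my":78}}
After op 5 (replace /z/my 98): {"o":{"ibl":84},"z":{"cvu":42,"dhq":94,"my":98}}
After op 6 (replace /z/my 32): {"o":{"ibl":84},"z":{"cvu":42,"dhq":94,"my":32}}
After op 7 (add /o/ne 96): {"o":{"ibl":84,"ne":96},"z":{"cvu":42,"dhq":94,"my":32}}
After op 8 (add /o/th 98): {"o":{"ibl":84,"ne":96,"th":98},"z":{"cvu":42,"dhq":94,"my":32}}
After op 9 (add /o/vvw 70): {"o":{"ibl":84,"ne":96,"th":98,"vvw":70},"z":{"cvu":42,"dhq":94,"my":32}}
After op 10 (replace /o/th 76): {"o":{"ibl":84,"ne":96,"th":76,"vvw":70},"z":{"cvu":42,"dhq":94,"my":32}}
After op 11 (replace /o/ibl 40): {"o":{"ibl":40,"ne":96,"th":76,"vvw":70},"z":{"cvu":42,"dhq":94,"my":32}}
After op 12 (remove /z/dhq): {"o":{"ibl":40,"ne":96,"th":76,"vvw":70},"z":{"cvu":42,"my":32}}
After op 13 (replace /z 41): {"o":{"ibl":40,"ne":96,"th":76,"vvw":70},"z":41}
After op 14 (replace /z 8): {"o":{"ibl":40,"ne":96,"th":76,"vvw":70},"z":8}
After op 15 (remove /o/ne): {"o":{"ibl":40,"th":76,"vvw":70},"z":8}
After op 16 (replace /z 89): {"o":{"ibl":40,"th":76,"vvw":70},"z":89}
After op 17 (replace /z 25): {"o":{"ibl":40,"th":76,"vvw":70},"z":25}
After op 18 (replace /o/ibl 56): {"o":{"ibl":56,"th":76,"vvw":70},"z":25}
After op 19 (add /o/d 43): {"o":{"d":43,"ibl":56,"th":76,"vvw":70},"z":25}
After op 20 (replace /o/ibl 84): {"o":{"d":43,"ibl":84,"th":76,"vvw":70},"z":25}
After op 21 (add /z 59): {"o":{"d":43,"ibl":84,"th":76,"vvw":70},"z":59}
Size at the root: 2

Answer: 2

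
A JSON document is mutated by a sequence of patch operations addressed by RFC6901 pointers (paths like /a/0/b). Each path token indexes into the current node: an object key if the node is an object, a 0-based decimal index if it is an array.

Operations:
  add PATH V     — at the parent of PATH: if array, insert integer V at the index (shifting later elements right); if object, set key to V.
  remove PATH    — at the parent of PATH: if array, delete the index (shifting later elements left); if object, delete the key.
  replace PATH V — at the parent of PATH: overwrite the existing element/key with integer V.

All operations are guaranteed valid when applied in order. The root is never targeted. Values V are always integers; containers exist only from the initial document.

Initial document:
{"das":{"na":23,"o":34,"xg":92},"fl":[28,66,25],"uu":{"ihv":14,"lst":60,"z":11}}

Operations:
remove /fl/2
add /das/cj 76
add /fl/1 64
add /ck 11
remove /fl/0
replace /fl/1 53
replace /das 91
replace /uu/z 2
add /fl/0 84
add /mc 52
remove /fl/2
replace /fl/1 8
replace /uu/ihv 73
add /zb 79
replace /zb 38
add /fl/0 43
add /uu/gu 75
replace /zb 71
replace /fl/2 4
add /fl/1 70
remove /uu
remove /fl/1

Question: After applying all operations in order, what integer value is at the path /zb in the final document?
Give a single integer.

Answer: 71

Derivation:
After op 1 (remove /fl/2): {"das":{"na":23,"o":34,"xg":92},"fl":[28,66],"uu":{"ihv":14,"lst":60,"z":11}}
After op 2 (add /das/cj 76): {"das":{"cj":76,"na":23,"o":34,"xg":92},"fl":[28,66],"uu":{"ihv":14,"lst":60,"z":11}}
After op 3 (add /fl/1 64): {"das":{"cj":76,"na":23,"o":34,"xg":92},"fl":[28,64,66],"uu":{"ihv":14,"lst":60,"z":11}}
After op 4 (add /ck 11): {"ck":11,"das":{"cj":76,"na":23,"o":34,"xg":92},"fl":[28,64,66],"uu":{"ihv":14,"lst":60,"z":11}}
After op 5 (remove /fl/0): {"ck":11,"das":{"cj":76,"na":23,"o":34,"xg":92},"fl":[64,66],"uu":{"ihv":14,"lst":60,"z":11}}
After op 6 (replace /fl/1 53): {"ck":11,"das":{"cj":76,"na":23,"o":34,"xg":92},"fl":[64,53],"uu":{"ihv":14,"lst":60,"z":11}}
After op 7 (replace /das 91): {"ck":11,"das":91,"fl":[64,53],"uu":{"ihv":14,"lst":60,"z":11}}
After op 8 (replace /uu/z 2): {"ck":11,"das":91,"fl":[64,53],"uu":{"ihv":14,"lst":60,"z":2}}
After op 9 (add /fl/0 84): {"ck":11,"das":91,"fl":[84,64,53],"uu":{"ihv":14,"lst":60,"z":2}}
After op 10 (add /mc 52): {"ck":11,"das":91,"fl":[84,64,53],"mc":52,"uu":{"ihv":14,"lst":60,"z":2}}
After op 11 (remove /fl/2): {"ck":11,"das":91,"fl":[84,64],"mc":52,"uu":{"ihv":14,"lst":60,"z":2}}
After op 12 (replace /fl/1 8): {"ck":11,"das":91,"fl":[84,8],"mc":52,"uu":{"ihv":14,"lst":60,"z":2}}
After op 13 (replace /uu/ihv 73): {"ck":11,"das":91,"fl":[84,8],"mc":52,"uu":{"ihv":73,"lst":60,"z":2}}
After op 14 (add /zb 79): {"ck":11,"das":91,"fl":[84,8],"mc":52,"uu":{"ihv":73,"lst":60,"z":2},"zb":79}
After op 15 (replace /zb 38): {"ck":11,"das":91,"fl":[84,8],"mc":52,"uu":{"ihv":73,"lst":60,"z":2},"zb":38}
After op 16 (add /fl/0 43): {"ck":11,"das":91,"fl":[43,84,8],"mc":52,"uu":{"ihv":73,"lst":60,"z":2},"zb":38}
After op 17 (add /uu/gu 75): {"ck":11,"das":91,"fl":[43,84,8],"mc":52,"uu":{"gu":75,"ihv":73,"lst":60,"z":2},"zb":38}
After op 18 (replace /zb 71): {"ck":11,"das":91,"fl":[43,84,8],"mc":52,"uu":{"gu":75,"ihv":73,"lst":60,"z":2},"zb":71}
After op 19 (replace /fl/2 4): {"ck":11,"das":91,"fl":[43,84,4],"mc":52,"uu":{"gu":75,"ihv":73,"lst":60,"z":2},"zb":71}
After op 20 (add /fl/1 70): {"ck":11,"das":91,"fl":[43,70,84,4],"mc":52,"uu":{"gu":75,"ihv":73,"lst":60,"z":2},"zb":71}
After op 21 (remove /uu): {"ck":11,"das":91,"fl":[43,70,84,4],"mc":52,"zb":71}
After op 22 (remove /fl/1): {"ck":11,"das":91,"fl":[43,84,4],"mc":52,"zb":71}
Value at /zb: 71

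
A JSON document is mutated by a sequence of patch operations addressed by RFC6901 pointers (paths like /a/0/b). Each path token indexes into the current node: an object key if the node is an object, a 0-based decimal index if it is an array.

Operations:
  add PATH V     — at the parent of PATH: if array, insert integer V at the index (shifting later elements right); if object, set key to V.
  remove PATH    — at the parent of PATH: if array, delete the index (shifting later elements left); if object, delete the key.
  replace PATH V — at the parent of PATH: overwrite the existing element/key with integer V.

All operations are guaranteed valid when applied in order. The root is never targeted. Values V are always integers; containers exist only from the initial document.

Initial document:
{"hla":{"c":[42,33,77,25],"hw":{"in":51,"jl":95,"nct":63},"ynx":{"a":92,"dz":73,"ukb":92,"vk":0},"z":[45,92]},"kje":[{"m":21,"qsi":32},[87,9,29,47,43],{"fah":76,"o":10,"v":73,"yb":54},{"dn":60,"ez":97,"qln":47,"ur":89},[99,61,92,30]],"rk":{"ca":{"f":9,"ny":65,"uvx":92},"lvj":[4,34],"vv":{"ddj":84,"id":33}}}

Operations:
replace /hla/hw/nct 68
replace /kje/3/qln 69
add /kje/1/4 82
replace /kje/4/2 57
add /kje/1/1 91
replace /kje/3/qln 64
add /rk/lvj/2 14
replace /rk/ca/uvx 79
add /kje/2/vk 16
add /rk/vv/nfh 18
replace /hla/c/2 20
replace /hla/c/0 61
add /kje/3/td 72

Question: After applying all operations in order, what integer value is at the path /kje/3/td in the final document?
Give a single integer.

Answer: 72

Derivation:
After op 1 (replace /hla/hw/nct 68): {"hla":{"c":[42,33,77,25],"hw":{"in":51,"jl":95,"nct":68},"ynx":{"a":92,"dz":73,"ukb":92,"vk":0},"z":[45,92]},"kje":[{"m":21,"qsi":32},[87,9,29,47,43],{"fah":76,"o":10,"v":73,"yb":54},{"dn":60,"ez":97,"qln":47,"ur":89},[99,61,92,30]],"rk":{"ca":{"f":9,"ny":65,"uvx":92},"lvj":[4,34],"vv":{"ddj":84,"id":33}}}
After op 2 (replace /kje/3/qln 69): {"hla":{"c":[42,33,77,25],"hw":{"in":51,"jl":95,"nct":68},"ynx":{"a":92,"dz":73,"ukb":92,"vk":0},"z":[45,92]},"kje":[{"m":21,"qsi":32},[87,9,29,47,43],{"fah":76,"o":10,"v":73,"yb":54},{"dn":60,"ez":97,"qln":69,"ur":89},[99,61,92,30]],"rk":{"ca":{"f":9,"ny":65,"uvx":92},"lvj":[4,34],"vv":{"ddj":84,"id":33}}}
After op 3 (add /kje/1/4 82): {"hla":{"c":[42,33,77,25],"hw":{"in":51,"jl":95,"nct":68},"ynx":{"a":92,"dz":73,"ukb":92,"vk":0},"z":[45,92]},"kje":[{"m":21,"qsi":32},[87,9,29,47,82,43],{"fah":76,"o":10,"v":73,"yb":54},{"dn":60,"ez":97,"qln":69,"ur":89},[99,61,92,30]],"rk":{"ca":{"f":9,"ny":65,"uvx":92},"lvj":[4,34],"vv":{"ddj":84,"id":33}}}
After op 4 (replace /kje/4/2 57): {"hla":{"c":[42,33,77,25],"hw":{"in":51,"jl":95,"nct":68},"ynx":{"a":92,"dz":73,"ukb":92,"vk":0},"z":[45,92]},"kje":[{"m":21,"qsi":32},[87,9,29,47,82,43],{"fah":76,"o":10,"v":73,"yb":54},{"dn":60,"ez":97,"qln":69,"ur":89},[99,61,57,30]],"rk":{"ca":{"f":9,"ny":65,"uvx":92},"lvj":[4,34],"vv":{"ddj":84,"id":33}}}
After op 5 (add /kje/1/1 91): {"hla":{"c":[42,33,77,25],"hw":{"in":51,"jl":95,"nct":68},"ynx":{"a":92,"dz":73,"ukb":92,"vk":0},"z":[45,92]},"kje":[{"m":21,"qsi":32},[87,91,9,29,47,82,43],{"fah":76,"o":10,"v":73,"yb":54},{"dn":60,"ez":97,"qln":69,"ur":89},[99,61,57,30]],"rk":{"ca":{"f":9,"ny":65,"uvx":92},"lvj":[4,34],"vv":{"ddj":84,"id":33}}}
After op 6 (replace /kje/3/qln 64): {"hla":{"c":[42,33,77,25],"hw":{"in":51,"jl":95,"nct":68},"ynx":{"a":92,"dz":73,"ukb":92,"vk":0},"z":[45,92]},"kje":[{"m":21,"qsi":32},[87,91,9,29,47,82,43],{"fah":76,"o":10,"v":73,"yb":54},{"dn":60,"ez":97,"qln":64,"ur":89},[99,61,57,30]],"rk":{"ca":{"f":9,"ny":65,"uvx":92},"lvj":[4,34],"vv":{"ddj":84,"id":33}}}
After op 7 (add /rk/lvj/2 14): {"hla":{"c":[42,33,77,25],"hw":{"in":51,"jl":95,"nct":68},"ynx":{"a":92,"dz":73,"ukb":92,"vk":0},"z":[45,92]},"kje":[{"m":21,"qsi":32},[87,91,9,29,47,82,43],{"fah":76,"o":10,"v":73,"yb":54},{"dn":60,"ez":97,"qln":64,"ur":89},[99,61,57,30]],"rk":{"ca":{"f":9,"ny":65,"uvx":92},"lvj":[4,34,14],"vv":{"ddj":84,"id":33}}}
After op 8 (replace /rk/ca/uvx 79): {"hla":{"c":[42,33,77,25],"hw":{"in":51,"jl":95,"nct":68},"ynx":{"a":92,"dz":73,"ukb":92,"vk":0},"z":[45,92]},"kje":[{"m":21,"qsi":32},[87,91,9,29,47,82,43],{"fah":76,"o":10,"v":73,"yb":54},{"dn":60,"ez":97,"qln":64,"ur":89},[99,61,57,30]],"rk":{"ca":{"f":9,"ny":65,"uvx":79},"lvj":[4,34,14],"vv":{"ddj":84,"id":33}}}
After op 9 (add /kje/2/vk 16): {"hla":{"c":[42,33,77,25],"hw":{"in":51,"jl":95,"nct":68},"ynx":{"a":92,"dz":73,"ukb":92,"vk":0},"z":[45,92]},"kje":[{"m":21,"qsi":32},[87,91,9,29,47,82,43],{"fah":76,"o":10,"v":73,"vk":16,"yb":54},{"dn":60,"ez":97,"qln":64,"ur":89},[99,61,57,30]],"rk":{"ca":{"f":9,"ny":65,"uvx":79},"lvj":[4,34,14],"vv":{"ddj":84,"id":33}}}
After op 10 (add /rk/vv/nfh 18): {"hla":{"c":[42,33,77,25],"hw":{"in":51,"jl":95,"nct":68},"ynx":{"a":92,"dz":73,"ukb":92,"vk":0},"z":[45,92]},"kje":[{"m":21,"qsi":32},[87,91,9,29,47,82,43],{"fah":76,"o":10,"v":73,"vk":16,"yb":54},{"dn":60,"ez":97,"qln":64,"ur":89},[99,61,57,30]],"rk":{"ca":{"f":9,"ny":65,"uvx":79},"lvj":[4,34,14],"vv":{"ddj":84,"id":33,"nfh":18}}}
After op 11 (replace /hla/c/2 20): {"hla":{"c":[42,33,20,25],"hw":{"in":51,"jl":95,"nct":68},"ynx":{"a":92,"dz":73,"ukb":92,"vk":0},"z":[45,92]},"kje":[{"m":21,"qsi":32},[87,91,9,29,47,82,43],{"fah":76,"o":10,"v":73,"vk":16,"yb":54},{"dn":60,"ez":97,"qln":64,"ur":89},[99,61,57,30]],"rk":{"ca":{"f":9,"ny":65,"uvx":79},"lvj":[4,34,14],"vv":{"ddj":84,"id":33,"nfh":18}}}
After op 12 (replace /hla/c/0 61): {"hla":{"c":[61,33,20,25],"hw":{"in":51,"jl":95,"nct":68},"ynx":{"a":92,"dz":73,"ukb":92,"vk":0},"z":[45,92]},"kje":[{"m":21,"qsi":32},[87,91,9,29,47,82,43],{"fah":76,"o":10,"v":73,"vk":16,"yb":54},{"dn":60,"ez":97,"qln":64,"ur":89},[99,61,57,30]],"rk":{"ca":{"f":9,"ny":65,"uvx":79},"lvj":[4,34,14],"vv":{"ddj":84,"id":33,"nfh":18}}}
After op 13 (add /kje/3/td 72): {"hla":{"c":[61,33,20,25],"hw":{"in":51,"jl":95,"nct":68},"ynx":{"a":92,"dz":73,"ukb":92,"vk":0},"z":[45,92]},"kje":[{"m":21,"qsi":32},[87,91,9,29,47,82,43],{"fah":76,"o":10,"v":73,"vk":16,"yb":54},{"dn":60,"ez":97,"qln":64,"td":72,"ur":89},[99,61,57,30]],"rk":{"ca":{"f":9,"ny":65,"uvx":79},"lvj":[4,34,14],"vv":{"ddj":84,"id":33,"nfh":18}}}
Value at /kje/3/td: 72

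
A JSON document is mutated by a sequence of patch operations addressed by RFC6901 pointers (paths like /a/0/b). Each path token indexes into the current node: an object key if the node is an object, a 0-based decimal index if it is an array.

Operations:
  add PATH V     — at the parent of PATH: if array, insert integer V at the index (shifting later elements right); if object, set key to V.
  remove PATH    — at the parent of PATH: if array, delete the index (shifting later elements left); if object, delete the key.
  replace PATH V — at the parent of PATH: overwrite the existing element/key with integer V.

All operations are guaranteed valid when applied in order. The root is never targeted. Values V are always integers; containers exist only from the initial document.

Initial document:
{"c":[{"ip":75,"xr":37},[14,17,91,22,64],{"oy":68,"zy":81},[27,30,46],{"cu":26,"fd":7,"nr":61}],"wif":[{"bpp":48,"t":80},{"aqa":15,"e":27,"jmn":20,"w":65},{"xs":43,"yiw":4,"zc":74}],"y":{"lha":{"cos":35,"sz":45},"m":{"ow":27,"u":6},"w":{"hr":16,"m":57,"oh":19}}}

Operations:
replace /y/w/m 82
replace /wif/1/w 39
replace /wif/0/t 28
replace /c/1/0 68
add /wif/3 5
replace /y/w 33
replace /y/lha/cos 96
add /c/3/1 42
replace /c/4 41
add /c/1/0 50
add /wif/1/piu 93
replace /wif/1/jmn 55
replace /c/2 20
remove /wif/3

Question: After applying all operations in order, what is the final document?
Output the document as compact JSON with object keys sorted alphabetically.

Answer: {"c":[{"ip":75,"xr":37},[50,68,17,91,22,64],20,[27,42,30,46],41],"wif":[{"bpp":48,"t":28},{"aqa":15,"e":27,"jmn":55,"piu":93,"w":39},{"xs":43,"yiw":4,"zc":74}],"y":{"lha":{"cos":96,"sz":45},"m":{"ow":27,"u":6},"w":33}}

Derivation:
After op 1 (replace /y/w/m 82): {"c":[{"ip":75,"xr":37},[14,17,91,22,64],{"oy":68,"zy":81},[27,30,46],{"cu":26,"fd":7,"nr":61}],"wif":[{"bpp":48,"t":80},{"aqa":15,"e":27,"jmn":20,"w":65},{"xs":43,"yiw":4,"zc":74}],"y":{"lha":{"cos":35,"sz":45},"m":{"ow":27,"u":6},"w":{"hr":16,"m":82,"oh":19}}}
After op 2 (replace /wif/1/w 39): {"c":[{"ip":75,"xr":37},[14,17,91,22,64],{"oy":68,"zy":81},[27,30,46],{"cu":26,"fd":7,"nr":61}],"wif":[{"bpp":48,"t":80},{"aqa":15,"e":27,"jmn":20,"w":39},{"xs":43,"yiw":4,"zc":74}],"y":{"lha":{"cos":35,"sz":45},"m":{"ow":27,"u":6},"w":{"hr":16,"m":82,"oh":19}}}
After op 3 (replace /wif/0/t 28): {"c":[{"ip":75,"xr":37},[14,17,91,22,64],{"oy":68,"zy":81},[27,30,46],{"cu":26,"fd":7,"nr":61}],"wif":[{"bpp":48,"t":28},{"aqa":15,"e":27,"jmn":20,"w":39},{"xs":43,"yiw":4,"zc":74}],"y":{"lha":{"cos":35,"sz":45},"m":{"ow":27,"u":6},"w":{"hr":16,"m":82,"oh":19}}}
After op 4 (replace /c/1/0 68): {"c":[{"ip":75,"xr":37},[68,17,91,22,64],{"oy":68,"zy":81},[27,30,46],{"cu":26,"fd":7,"nr":61}],"wif":[{"bpp":48,"t":28},{"aqa":15,"e":27,"jmn":20,"w":39},{"xs":43,"yiw":4,"zc":74}],"y":{"lha":{"cos":35,"sz":45},"m":{"ow":27,"u":6},"w":{"hr":16,"m":82,"oh":19}}}
After op 5 (add /wif/3 5): {"c":[{"ip":75,"xr":37},[68,17,91,22,64],{"oy":68,"zy":81},[27,30,46],{"cu":26,"fd":7,"nr":61}],"wif":[{"bpp":48,"t":28},{"aqa":15,"e":27,"jmn":20,"w":39},{"xs":43,"yiw":4,"zc":74},5],"y":{"lha":{"cos":35,"sz":45},"m":{"ow":27,"u":6},"w":{"hr":16,"m":82,"oh":19}}}
After op 6 (replace /y/w 33): {"c":[{"ip":75,"xr":37},[68,17,91,22,64],{"oy":68,"zy":81},[27,30,46],{"cu":26,"fd":7,"nr":61}],"wif":[{"bpp":48,"t":28},{"aqa":15,"e":27,"jmn":20,"w":39},{"xs":43,"yiw":4,"zc":74},5],"y":{"lha":{"cos":35,"sz":45},"m":{"ow":27,"u":6},"w":33}}
After op 7 (replace /y/lha/cos 96): {"c":[{"ip":75,"xr":37},[68,17,91,22,64],{"oy":68,"zy":81},[27,30,46],{"cu":26,"fd":7,"nr":61}],"wif":[{"bpp":48,"t":28},{"aqa":15,"e":27,"jmn":20,"w":39},{"xs":43,"yiw":4,"zc":74},5],"y":{"lha":{"cos":96,"sz":45},"m":{"ow":27,"u":6},"w":33}}
After op 8 (add /c/3/1 42): {"c":[{"ip":75,"xr":37},[68,17,91,22,64],{"oy":68,"zy":81},[27,42,30,46],{"cu":26,"fd":7,"nr":61}],"wif":[{"bpp":48,"t":28},{"aqa":15,"e":27,"jmn":20,"w":39},{"xs":43,"yiw":4,"zc":74},5],"y":{"lha":{"cos":96,"sz":45},"m":{"ow":27,"u":6},"w":33}}
After op 9 (replace /c/4 41): {"c":[{"ip":75,"xr":37},[68,17,91,22,64],{"oy":68,"zy":81},[27,42,30,46],41],"wif":[{"bpp":48,"t":28},{"aqa":15,"e":27,"jmn":20,"w":39},{"xs":43,"yiw":4,"zc":74},5],"y":{"lha":{"cos":96,"sz":45},"m":{"ow":27,"u":6},"w":33}}
After op 10 (add /c/1/0 50): {"c":[{"ip":75,"xr":37},[50,68,17,91,22,64],{"oy":68,"zy":81},[27,42,30,46],41],"wif":[{"bpp":48,"t":28},{"aqa":15,"e":27,"jmn":20,"w":39},{"xs":43,"yiw":4,"zc":74},5],"y":{"lha":{"cos":96,"sz":45},"m":{"ow":27,"u":6},"w":33}}
After op 11 (add /wif/1/piu 93): {"c":[{"ip":75,"xr":37},[50,68,17,91,22,64],{"oy":68,"zy":81},[27,42,30,46],41],"wif":[{"bpp":48,"t":28},{"aqa":15,"e":27,"jmn":20,"piu":93,"w":39},{"xs":43,"yiw":4,"zc":74},5],"y":{"lha":{"cos":96,"sz":45},"m":{"ow":27,"u":6},"w":33}}
After op 12 (replace /wif/1/jmn 55): {"c":[{"ip":75,"xr":37},[50,68,17,91,22,64],{"oy":68,"zy":81},[27,42,30,46],41],"wif":[{"bpp":48,"t":28},{"aqa":15,"e":27,"jmn":55,"piu":93,"w":39},{"xs":43,"yiw":4,"zc":74},5],"y":{"lha":{"cos":96,"sz":45},"m":{"ow":27,"u":6},"w":33}}
After op 13 (replace /c/2 20): {"c":[{"ip":75,"xr":37},[50,68,17,91,22,64],20,[27,42,30,46],41],"wif":[{"bpp":48,"t":28},{"aqa":15,"e":27,"jmn":55,"piu":93,"w":39},{"xs":43,"yiw":4,"zc":74},5],"y":{"lha":{"cos":96,"sz":45},"m":{"ow":27,"u":6},"w":33}}
After op 14 (remove /wif/3): {"c":[{"ip":75,"xr":37},[50,68,17,91,22,64],20,[27,42,30,46],41],"wif":[{"bpp":48,"t":28},{"aqa":15,"e":27,"jmn":55,"piu":93,"w":39},{"xs":43,"yiw":4,"zc":74}],"y":{"lha":{"cos":96,"sz":45},"m":{"ow":27,"u":6},"w":33}}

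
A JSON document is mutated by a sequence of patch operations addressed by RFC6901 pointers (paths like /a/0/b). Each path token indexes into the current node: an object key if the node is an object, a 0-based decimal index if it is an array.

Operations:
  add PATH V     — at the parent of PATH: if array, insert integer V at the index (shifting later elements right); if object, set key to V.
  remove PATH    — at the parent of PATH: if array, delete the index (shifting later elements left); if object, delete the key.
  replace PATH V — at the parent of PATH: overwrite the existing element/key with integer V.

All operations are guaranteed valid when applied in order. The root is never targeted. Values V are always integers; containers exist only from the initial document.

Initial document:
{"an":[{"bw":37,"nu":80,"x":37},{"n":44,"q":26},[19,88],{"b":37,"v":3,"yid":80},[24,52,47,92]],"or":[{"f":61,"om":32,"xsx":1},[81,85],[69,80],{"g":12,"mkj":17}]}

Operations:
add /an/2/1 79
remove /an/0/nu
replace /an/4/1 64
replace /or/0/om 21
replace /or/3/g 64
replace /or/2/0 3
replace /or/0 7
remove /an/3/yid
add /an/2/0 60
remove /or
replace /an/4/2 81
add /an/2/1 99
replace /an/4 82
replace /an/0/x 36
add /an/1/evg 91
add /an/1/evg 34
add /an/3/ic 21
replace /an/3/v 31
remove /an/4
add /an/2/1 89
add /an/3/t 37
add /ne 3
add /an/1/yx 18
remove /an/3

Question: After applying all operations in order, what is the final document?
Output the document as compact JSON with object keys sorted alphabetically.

Answer: {"an":[{"bw":37,"x":36},{"evg":34,"n":44,"q":26,"yx":18},[60,89,99,19,79,88]],"ne":3}

Derivation:
After op 1 (add /an/2/1 79): {"an":[{"bw":37,"nu":80,"x":37},{"n":44,"q":26},[19,79,88],{"b":37,"v":3,"yid":80},[24,52,47,92]],"or":[{"f":61,"om":32,"xsx":1},[81,85],[69,80],{"g":12,"mkj":17}]}
After op 2 (remove /an/0/nu): {"an":[{"bw":37,"x":37},{"n":44,"q":26},[19,79,88],{"b":37,"v":3,"yid":80},[24,52,47,92]],"or":[{"f":61,"om":32,"xsx":1},[81,85],[69,80],{"g":12,"mkj":17}]}
After op 3 (replace /an/4/1 64): {"an":[{"bw":37,"x":37},{"n":44,"q":26},[19,79,88],{"b":37,"v":3,"yid":80},[24,64,47,92]],"or":[{"f":61,"om":32,"xsx":1},[81,85],[69,80],{"g":12,"mkj":17}]}
After op 4 (replace /or/0/om 21): {"an":[{"bw":37,"x":37},{"n":44,"q":26},[19,79,88],{"b":37,"v":3,"yid":80},[24,64,47,92]],"or":[{"f":61,"om":21,"xsx":1},[81,85],[69,80],{"g":12,"mkj":17}]}
After op 5 (replace /or/3/g 64): {"an":[{"bw":37,"x":37},{"n":44,"q":26},[19,79,88],{"b":37,"v":3,"yid":80},[24,64,47,92]],"or":[{"f":61,"om":21,"xsx":1},[81,85],[69,80],{"g":64,"mkj":17}]}
After op 6 (replace /or/2/0 3): {"an":[{"bw":37,"x":37},{"n":44,"q":26},[19,79,88],{"b":37,"v":3,"yid":80},[24,64,47,92]],"or":[{"f":61,"om":21,"xsx":1},[81,85],[3,80],{"g":64,"mkj":17}]}
After op 7 (replace /or/0 7): {"an":[{"bw":37,"x":37},{"n":44,"q":26},[19,79,88],{"b":37,"v":3,"yid":80},[24,64,47,92]],"or":[7,[81,85],[3,80],{"g":64,"mkj":17}]}
After op 8 (remove /an/3/yid): {"an":[{"bw":37,"x":37},{"n":44,"q":26},[19,79,88],{"b":37,"v":3},[24,64,47,92]],"or":[7,[81,85],[3,80],{"g":64,"mkj":17}]}
After op 9 (add /an/2/0 60): {"an":[{"bw":37,"x":37},{"n":44,"q":26},[60,19,79,88],{"b":37,"v":3},[24,64,47,92]],"or":[7,[81,85],[3,80],{"g":64,"mkj":17}]}
After op 10 (remove /or): {"an":[{"bw":37,"x":37},{"n":44,"q":26},[60,19,79,88],{"b":37,"v":3},[24,64,47,92]]}
After op 11 (replace /an/4/2 81): {"an":[{"bw":37,"x":37},{"n":44,"q":26},[60,19,79,88],{"b":37,"v":3},[24,64,81,92]]}
After op 12 (add /an/2/1 99): {"an":[{"bw":37,"x":37},{"n":44,"q":26},[60,99,19,79,88],{"b":37,"v":3},[24,64,81,92]]}
After op 13 (replace /an/4 82): {"an":[{"bw":37,"x":37},{"n":44,"q":26},[60,99,19,79,88],{"b":37,"v":3},82]}
After op 14 (replace /an/0/x 36): {"an":[{"bw":37,"x":36},{"n":44,"q":26},[60,99,19,79,88],{"b":37,"v":3},82]}
After op 15 (add /an/1/evg 91): {"an":[{"bw":37,"x":36},{"evg":91,"n":44,"q":26},[60,99,19,79,88],{"b":37,"v":3},82]}
After op 16 (add /an/1/evg 34): {"an":[{"bw":37,"x":36},{"evg":34,"n":44,"q":26},[60,99,19,79,88],{"b":37,"v":3},82]}
After op 17 (add /an/3/ic 21): {"an":[{"bw":37,"x":36},{"evg":34,"n":44,"q":26},[60,99,19,79,88],{"b":37,"ic":21,"v":3},82]}
After op 18 (replace /an/3/v 31): {"an":[{"bw":37,"x":36},{"evg":34,"n":44,"q":26},[60,99,19,79,88],{"b":37,"ic":21,"v":31},82]}
After op 19 (remove /an/4): {"an":[{"bw":37,"x":36},{"evg":34,"n":44,"q":26},[60,99,19,79,88],{"b":37,"ic":21,"v":31}]}
After op 20 (add /an/2/1 89): {"an":[{"bw":37,"x":36},{"evg":34,"n":44,"q":26},[60,89,99,19,79,88],{"b":37,"ic":21,"v":31}]}
After op 21 (add /an/3/t 37): {"an":[{"bw":37,"x":36},{"evg":34,"n":44,"q":26},[60,89,99,19,79,88],{"b":37,"ic":21,"t":37,"v":31}]}
After op 22 (add /ne 3): {"an":[{"bw":37,"x":36},{"evg":34,"n":44,"q":26},[60,89,99,19,79,88],{"b":37,"ic":21,"t":37,"v":31}],"ne":3}
After op 23 (add /an/1/yx 18): {"an":[{"bw":37,"x":36},{"evg":34,"n":44,"q":26,"yx":18},[60,89,99,19,79,88],{"b":37,"ic":21,"t":37,"v":31}],"ne":3}
After op 24 (remove /an/3): {"an":[{"bw":37,"x":36},{"evg":34,"n":44,"q":26,"yx":18},[60,89,99,19,79,88]],"ne":3}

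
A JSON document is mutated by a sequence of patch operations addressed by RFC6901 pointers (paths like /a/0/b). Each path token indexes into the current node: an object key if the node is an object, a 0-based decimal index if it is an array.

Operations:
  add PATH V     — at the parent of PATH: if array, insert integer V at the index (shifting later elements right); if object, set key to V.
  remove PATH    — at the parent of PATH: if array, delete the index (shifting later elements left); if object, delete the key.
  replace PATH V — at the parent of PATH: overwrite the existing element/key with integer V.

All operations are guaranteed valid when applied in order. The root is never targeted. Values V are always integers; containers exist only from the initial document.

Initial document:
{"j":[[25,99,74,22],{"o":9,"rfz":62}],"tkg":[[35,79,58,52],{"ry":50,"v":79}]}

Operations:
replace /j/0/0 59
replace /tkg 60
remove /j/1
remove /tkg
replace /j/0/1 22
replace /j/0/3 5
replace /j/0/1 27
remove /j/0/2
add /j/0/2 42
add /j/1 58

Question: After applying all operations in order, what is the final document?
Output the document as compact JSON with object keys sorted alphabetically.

After op 1 (replace /j/0/0 59): {"j":[[59,99,74,22],{"o":9,"rfz":62}],"tkg":[[35,79,58,52],{"ry":50,"v":79}]}
After op 2 (replace /tkg 60): {"j":[[59,99,74,22],{"o":9,"rfz":62}],"tkg":60}
After op 3 (remove /j/1): {"j":[[59,99,74,22]],"tkg":60}
After op 4 (remove /tkg): {"j":[[59,99,74,22]]}
After op 5 (replace /j/0/1 22): {"j":[[59,22,74,22]]}
After op 6 (replace /j/0/3 5): {"j":[[59,22,74,5]]}
After op 7 (replace /j/0/1 27): {"j":[[59,27,74,5]]}
After op 8 (remove /j/0/2): {"j":[[59,27,5]]}
After op 9 (add /j/0/2 42): {"j":[[59,27,42,5]]}
After op 10 (add /j/1 58): {"j":[[59,27,42,5],58]}

Answer: {"j":[[59,27,42,5],58]}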